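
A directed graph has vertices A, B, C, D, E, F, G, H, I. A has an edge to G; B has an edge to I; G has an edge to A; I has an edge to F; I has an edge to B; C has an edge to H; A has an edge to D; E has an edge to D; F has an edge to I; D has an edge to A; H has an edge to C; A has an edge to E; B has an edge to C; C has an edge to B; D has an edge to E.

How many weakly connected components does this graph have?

2

From A: component {A, D, E, G}.
From B: component {B, C, F, H, I}.
That's 2 components.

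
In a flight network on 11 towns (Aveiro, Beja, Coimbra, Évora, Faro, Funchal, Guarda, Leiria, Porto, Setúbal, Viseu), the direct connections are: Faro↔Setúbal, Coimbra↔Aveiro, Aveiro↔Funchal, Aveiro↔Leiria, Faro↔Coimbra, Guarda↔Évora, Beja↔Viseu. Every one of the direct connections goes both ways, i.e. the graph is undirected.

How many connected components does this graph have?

From Aveiro: component {Aveiro, Coimbra, Faro, Funchal, Leiria, Setúbal}.
From Beja: component {Beja, Viseu}.
From Évora: component {Évora, Guarda}.
From Porto: component {Porto}.
That's 4 components.

4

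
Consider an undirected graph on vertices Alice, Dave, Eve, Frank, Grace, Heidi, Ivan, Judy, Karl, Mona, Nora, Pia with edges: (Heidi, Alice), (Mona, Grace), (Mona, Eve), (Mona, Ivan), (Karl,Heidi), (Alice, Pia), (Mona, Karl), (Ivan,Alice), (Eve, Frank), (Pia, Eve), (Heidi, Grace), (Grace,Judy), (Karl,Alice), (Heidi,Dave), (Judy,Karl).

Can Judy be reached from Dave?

Explore from Dave.
Distance 1: reach Heidi.
Distance 2: reach Alice, Grace, Karl.
Distance 3: reach Ivan, Judy, Mona, Pia.
Found Judy.

Yes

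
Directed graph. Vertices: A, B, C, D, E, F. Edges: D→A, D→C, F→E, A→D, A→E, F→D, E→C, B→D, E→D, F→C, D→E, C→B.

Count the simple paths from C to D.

C→B→D

1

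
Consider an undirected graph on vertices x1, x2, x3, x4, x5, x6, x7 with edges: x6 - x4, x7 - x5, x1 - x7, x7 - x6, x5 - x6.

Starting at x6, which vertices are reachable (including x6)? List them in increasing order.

x1, x4, x5, x6, x7

Start at x6.
Its neighbours: x4, x5, x7.
Then their neighbours: x1.
Nothing further is reachable.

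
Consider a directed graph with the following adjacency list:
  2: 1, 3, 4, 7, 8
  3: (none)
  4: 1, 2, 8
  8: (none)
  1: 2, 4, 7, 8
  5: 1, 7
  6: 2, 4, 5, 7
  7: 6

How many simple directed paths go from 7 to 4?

5

7→6→2→1→4
7→6→2→4
7→6→4
7→6→5→1→2→4
7→6→5→1→4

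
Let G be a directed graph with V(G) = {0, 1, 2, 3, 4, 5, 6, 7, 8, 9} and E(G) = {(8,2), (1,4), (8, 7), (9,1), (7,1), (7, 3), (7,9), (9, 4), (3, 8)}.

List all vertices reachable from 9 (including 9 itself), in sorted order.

Start at 9.
Its neighbours: 1, 4.
Nothing further is reachable.

1, 4, 9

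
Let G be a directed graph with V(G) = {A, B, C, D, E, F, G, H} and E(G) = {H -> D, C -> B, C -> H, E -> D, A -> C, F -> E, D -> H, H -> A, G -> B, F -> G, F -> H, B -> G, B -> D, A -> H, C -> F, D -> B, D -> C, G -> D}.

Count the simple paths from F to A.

F→E→D→C→H→A
F→E→D→H→A
F→G→B→D→C→H→A
F→G→B→D→H→A
F→G→D→C→H→A
F→G→D→H→A
F→H→A

7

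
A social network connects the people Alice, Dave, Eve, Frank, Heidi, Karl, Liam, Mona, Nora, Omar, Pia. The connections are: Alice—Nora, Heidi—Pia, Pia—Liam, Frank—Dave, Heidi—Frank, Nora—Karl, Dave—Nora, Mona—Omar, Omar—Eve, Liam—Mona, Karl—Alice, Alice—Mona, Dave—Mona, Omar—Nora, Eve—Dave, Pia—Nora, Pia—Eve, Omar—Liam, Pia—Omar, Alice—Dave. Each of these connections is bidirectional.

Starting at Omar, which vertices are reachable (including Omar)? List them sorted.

Alice, Dave, Eve, Frank, Heidi, Karl, Liam, Mona, Nora, Omar, Pia

Start at Omar.
Its neighbours: Eve, Liam, Mona, Nora, Pia.
Then their neighbours: Alice, Dave, Heidi, Karl.
Then next layer: Frank.
Every vertex is now reached.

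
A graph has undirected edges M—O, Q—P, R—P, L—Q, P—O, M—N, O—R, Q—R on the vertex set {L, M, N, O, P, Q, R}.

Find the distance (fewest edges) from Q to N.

4

Distance 0: Q.
Distance 1: L, P, R.
Distance 2: O.
Distance 3: M.
Distance 4: N — contains N.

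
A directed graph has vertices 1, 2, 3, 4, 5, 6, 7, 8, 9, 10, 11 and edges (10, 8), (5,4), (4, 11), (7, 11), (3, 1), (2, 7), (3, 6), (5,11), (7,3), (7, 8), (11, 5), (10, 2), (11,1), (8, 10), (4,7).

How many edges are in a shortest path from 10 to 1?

Distance 0: 10.
Distance 1: 2, 8.
Distance 2: 7.
Distance 3: 3, 11.
Distance 4: 1, 5, 6 — contains 1.

4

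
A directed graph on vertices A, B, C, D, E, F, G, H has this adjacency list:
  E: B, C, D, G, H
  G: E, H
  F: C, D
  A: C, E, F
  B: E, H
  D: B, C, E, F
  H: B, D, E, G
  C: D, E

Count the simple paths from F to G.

F→C→D→B→E→G
F→C→D→B→E→H→G
F→C→D→B→H→E→G
F→C→D→B→H→G
F→C→D→E→B→H→G
F→C→D→E→G
F→C→D→E→H→G
F→C→E→B→H→G
... and 13 more.

21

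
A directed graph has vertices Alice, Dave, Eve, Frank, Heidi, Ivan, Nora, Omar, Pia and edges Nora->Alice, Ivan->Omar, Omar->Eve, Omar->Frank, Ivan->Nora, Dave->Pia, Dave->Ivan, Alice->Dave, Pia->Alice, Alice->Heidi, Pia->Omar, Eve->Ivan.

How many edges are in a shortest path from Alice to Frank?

4

Distance 0: Alice.
Distance 1: Dave, Heidi.
Distance 2: Ivan, Pia.
Distance 3: Nora, Omar.
Distance 4: Eve, Frank — contains Frank.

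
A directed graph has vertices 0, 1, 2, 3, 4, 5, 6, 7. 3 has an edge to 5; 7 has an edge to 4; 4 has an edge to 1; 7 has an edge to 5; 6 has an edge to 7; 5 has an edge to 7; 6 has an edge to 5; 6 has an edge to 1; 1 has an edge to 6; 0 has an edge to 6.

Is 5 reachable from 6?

Yes

Explore from 6.
Distance 1: reach 1, 5, 7.
Found 5.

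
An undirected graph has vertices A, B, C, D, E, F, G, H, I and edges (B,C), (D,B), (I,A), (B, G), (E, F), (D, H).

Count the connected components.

From A: component {A, I}.
From B: component {B, C, D, G, H}.
From E: component {E, F}.
That's 3 components.

3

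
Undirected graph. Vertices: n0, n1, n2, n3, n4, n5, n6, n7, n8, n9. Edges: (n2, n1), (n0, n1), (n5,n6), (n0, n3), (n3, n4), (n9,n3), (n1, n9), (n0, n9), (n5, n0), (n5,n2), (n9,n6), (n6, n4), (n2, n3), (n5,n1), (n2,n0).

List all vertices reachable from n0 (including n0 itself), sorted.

n0, n1, n2, n3, n4, n5, n6, n9

Start at n0.
Its neighbours: n1, n2, n3, n5, n9.
Then their neighbours: n4, n6.
Nothing further is reachable.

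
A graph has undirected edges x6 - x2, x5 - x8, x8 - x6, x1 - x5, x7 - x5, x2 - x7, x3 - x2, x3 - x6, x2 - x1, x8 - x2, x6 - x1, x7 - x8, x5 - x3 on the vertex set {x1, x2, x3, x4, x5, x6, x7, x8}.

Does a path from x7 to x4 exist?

Explore from x7.
Distance 1: reach x2, x5, x8.
Distance 2: reach x1, x3, x6.
The search is exhausted without reaching x4; it lies in a different component.

No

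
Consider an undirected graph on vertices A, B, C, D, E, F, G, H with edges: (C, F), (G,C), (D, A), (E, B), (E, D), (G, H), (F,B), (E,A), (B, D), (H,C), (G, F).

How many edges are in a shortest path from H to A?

Distance 0: H.
Distance 1: C, G.
Distance 2: F.
Distance 3: B.
Distance 4: D, E.
Distance 5: A — contains A.

5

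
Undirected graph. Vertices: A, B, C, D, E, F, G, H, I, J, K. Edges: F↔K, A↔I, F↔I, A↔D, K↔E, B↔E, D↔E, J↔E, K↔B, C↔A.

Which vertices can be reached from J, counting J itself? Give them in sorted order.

Start at J.
Its neighbours: E.
Then their neighbours: B, D, K.
Then next layer: A, F.
Then next layer: C, I.
Nothing further is reachable.

A, B, C, D, E, F, I, J, K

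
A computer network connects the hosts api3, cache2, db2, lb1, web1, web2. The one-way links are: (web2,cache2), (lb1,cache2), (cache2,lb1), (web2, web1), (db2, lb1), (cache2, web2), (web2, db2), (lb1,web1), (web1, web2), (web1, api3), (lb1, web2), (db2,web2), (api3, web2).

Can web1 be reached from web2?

Explore from web2.
Distance 1: reach cache2, db2, web1.
Found web1.

Yes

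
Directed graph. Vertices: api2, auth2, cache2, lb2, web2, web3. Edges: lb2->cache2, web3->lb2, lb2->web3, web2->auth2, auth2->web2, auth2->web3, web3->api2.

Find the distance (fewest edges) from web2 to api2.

3

Distance 0: web2.
Distance 1: auth2.
Distance 2: web3.
Distance 3: api2, lb2 — contains api2.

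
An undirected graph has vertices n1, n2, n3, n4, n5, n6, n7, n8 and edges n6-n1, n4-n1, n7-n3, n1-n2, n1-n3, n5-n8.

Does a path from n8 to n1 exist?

No

Explore from n8.
Distance 1: reach n5.
The search is exhausted without reaching n1; it lies in a different component.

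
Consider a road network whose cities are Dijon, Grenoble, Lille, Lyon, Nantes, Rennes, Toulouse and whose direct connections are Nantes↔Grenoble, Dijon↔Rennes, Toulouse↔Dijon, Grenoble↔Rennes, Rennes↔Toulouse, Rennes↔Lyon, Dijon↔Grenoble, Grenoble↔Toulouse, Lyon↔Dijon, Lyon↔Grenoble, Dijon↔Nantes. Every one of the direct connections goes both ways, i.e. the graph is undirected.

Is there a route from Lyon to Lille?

Explore from Lyon.
Distance 1: reach Dijon, Grenoble, Rennes.
Distance 2: reach Nantes, Toulouse.
The search is exhausted without reaching Lille; it lies in a different component.

No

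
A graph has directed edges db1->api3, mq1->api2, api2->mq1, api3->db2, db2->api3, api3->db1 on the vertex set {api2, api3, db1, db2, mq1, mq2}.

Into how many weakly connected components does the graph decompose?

3

From api2: component {api2, mq1}.
From api3: component {api3, db1, db2}.
From mq2: component {mq2}.
That's 3 components.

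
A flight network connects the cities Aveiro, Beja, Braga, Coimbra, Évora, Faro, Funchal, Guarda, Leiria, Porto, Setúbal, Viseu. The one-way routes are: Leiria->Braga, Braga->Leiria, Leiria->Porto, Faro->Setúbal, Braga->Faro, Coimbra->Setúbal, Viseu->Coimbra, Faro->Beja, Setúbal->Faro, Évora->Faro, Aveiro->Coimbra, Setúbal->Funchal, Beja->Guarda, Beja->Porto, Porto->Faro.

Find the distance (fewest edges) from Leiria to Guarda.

4

Distance 0: Leiria.
Distance 1: Braga, Porto.
Distance 2: Faro.
Distance 3: Beja, Setúbal.
Distance 4: Funchal, Guarda — contains Guarda.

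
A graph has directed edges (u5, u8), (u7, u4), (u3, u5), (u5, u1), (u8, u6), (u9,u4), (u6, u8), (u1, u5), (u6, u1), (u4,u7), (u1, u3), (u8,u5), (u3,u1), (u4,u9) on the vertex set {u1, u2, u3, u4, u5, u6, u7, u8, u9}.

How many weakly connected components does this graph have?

3

From u1: component {u1, u3, u5, u6, u8}.
From u2: component {u2}.
From u4: component {u4, u7, u9}.
That's 3 components.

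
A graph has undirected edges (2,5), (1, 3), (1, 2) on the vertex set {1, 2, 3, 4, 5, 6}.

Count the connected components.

3

From 1: component {1, 2, 3, 5}.
From 4: component {4}.
From 6: component {6}.
That's 3 components.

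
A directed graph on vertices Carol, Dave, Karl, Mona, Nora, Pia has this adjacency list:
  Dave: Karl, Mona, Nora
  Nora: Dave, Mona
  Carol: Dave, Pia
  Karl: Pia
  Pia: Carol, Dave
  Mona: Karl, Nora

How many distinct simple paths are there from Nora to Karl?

Nora→Dave→Karl
Nora→Dave→Mona→Karl
Nora→Mona→Karl

3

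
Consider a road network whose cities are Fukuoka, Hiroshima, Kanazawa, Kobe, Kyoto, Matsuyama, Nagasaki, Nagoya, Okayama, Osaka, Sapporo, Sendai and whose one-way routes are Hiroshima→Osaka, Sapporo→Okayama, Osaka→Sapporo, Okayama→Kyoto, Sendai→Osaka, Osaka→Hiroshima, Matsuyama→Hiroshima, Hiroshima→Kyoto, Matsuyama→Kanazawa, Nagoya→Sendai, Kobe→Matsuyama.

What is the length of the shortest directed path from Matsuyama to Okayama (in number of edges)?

4

Distance 0: Matsuyama.
Distance 1: Hiroshima, Kanazawa.
Distance 2: Kyoto, Osaka.
Distance 3: Sapporo.
Distance 4: Okayama — contains Okayama.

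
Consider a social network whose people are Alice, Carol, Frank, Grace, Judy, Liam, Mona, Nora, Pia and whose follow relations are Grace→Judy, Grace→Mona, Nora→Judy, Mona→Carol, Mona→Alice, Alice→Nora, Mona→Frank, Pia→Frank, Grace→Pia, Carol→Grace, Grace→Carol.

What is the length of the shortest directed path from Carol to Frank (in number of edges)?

3

Distance 0: Carol.
Distance 1: Grace.
Distance 2: Judy, Mona, Pia.
Distance 3: Alice, Frank — contains Frank.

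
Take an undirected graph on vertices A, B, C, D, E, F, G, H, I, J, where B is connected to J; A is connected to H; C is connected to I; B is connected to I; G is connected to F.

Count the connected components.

5

From A: component {A, H}.
From B: component {B, C, I, J}.
From D: component {D}.
From E: component {E}.
From F: component {F, G}.
That's 5 components.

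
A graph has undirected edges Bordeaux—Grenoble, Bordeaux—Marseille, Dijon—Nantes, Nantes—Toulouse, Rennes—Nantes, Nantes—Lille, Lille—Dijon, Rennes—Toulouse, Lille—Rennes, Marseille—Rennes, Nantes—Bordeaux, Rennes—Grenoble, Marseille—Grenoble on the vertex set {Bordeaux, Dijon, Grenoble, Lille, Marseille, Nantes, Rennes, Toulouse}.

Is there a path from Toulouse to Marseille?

Yes

Explore from Toulouse.
Distance 1: reach Nantes, Rennes.
Distance 2: reach Bordeaux, Dijon, Grenoble, Lille, Marseille.
Found Marseille.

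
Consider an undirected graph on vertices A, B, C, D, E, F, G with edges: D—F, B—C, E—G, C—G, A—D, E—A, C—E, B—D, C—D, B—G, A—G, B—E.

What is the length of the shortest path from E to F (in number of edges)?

3

Distance 0: E.
Distance 1: A, B, C, G.
Distance 2: D.
Distance 3: F — contains F.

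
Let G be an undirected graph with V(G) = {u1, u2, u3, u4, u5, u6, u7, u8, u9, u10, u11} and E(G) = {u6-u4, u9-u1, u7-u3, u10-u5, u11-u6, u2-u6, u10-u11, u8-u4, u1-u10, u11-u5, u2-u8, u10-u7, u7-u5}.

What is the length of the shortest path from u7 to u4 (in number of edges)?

Distance 0: u7.
Distance 1: u3, u5, u10.
Distance 2: u1, u11.
Distance 3: u6, u9.
Distance 4: u2, u4 — contains u4.

4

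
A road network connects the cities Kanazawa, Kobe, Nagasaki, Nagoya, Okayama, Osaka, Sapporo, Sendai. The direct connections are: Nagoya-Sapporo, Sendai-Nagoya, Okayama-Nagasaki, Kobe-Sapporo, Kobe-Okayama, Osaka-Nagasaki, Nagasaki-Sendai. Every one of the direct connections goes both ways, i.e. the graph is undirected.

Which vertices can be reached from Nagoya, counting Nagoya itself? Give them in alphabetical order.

Start at Nagoya.
Its neighbours: Sapporo, Sendai.
Then their neighbours: Kobe, Nagasaki.
Then next layer: Okayama, Osaka.
Nothing further is reachable.

Kobe, Nagasaki, Nagoya, Okayama, Osaka, Sapporo, Sendai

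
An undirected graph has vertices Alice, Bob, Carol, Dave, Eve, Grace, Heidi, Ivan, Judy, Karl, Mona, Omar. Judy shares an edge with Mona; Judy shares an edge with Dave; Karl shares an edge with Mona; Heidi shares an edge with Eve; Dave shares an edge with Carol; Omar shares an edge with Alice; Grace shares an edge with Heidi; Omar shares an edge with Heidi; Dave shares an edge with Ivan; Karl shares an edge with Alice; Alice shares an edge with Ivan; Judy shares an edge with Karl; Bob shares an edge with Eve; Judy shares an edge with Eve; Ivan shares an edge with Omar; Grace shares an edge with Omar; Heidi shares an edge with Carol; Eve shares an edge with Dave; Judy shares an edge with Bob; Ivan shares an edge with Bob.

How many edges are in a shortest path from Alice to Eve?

Distance 0: Alice.
Distance 1: Ivan, Karl, Omar.
Distance 2: Bob, Dave, Grace, Heidi, Judy, Mona.
Distance 3: Carol, Eve — contains Eve.

3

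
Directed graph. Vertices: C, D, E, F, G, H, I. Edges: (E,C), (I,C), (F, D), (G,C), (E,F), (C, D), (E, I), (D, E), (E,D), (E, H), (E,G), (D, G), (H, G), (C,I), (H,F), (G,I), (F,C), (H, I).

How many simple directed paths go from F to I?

F→C→D→E→G→I
F→C→D→E→H→G→I
F→C→D→E→H→I
F→C→D→E→I
F→C→D→G→I
F→C→I
F→D→E→C→I
F→D→E→G→C→I
F→D→E→G→I
F→D→E→H→G→C→I
F→D→E→H→G→I
F→D→E→H→I
F→D→E→I
F→D→G→C→I
F→D→G→I

15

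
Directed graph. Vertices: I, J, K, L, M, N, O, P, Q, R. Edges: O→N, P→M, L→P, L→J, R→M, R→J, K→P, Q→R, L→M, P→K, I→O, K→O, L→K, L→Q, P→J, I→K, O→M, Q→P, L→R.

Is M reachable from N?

N has no outgoing edges, so nothing is reachable from it.

No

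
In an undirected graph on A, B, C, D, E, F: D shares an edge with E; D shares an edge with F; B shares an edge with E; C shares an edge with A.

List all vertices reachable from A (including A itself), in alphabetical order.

Start at A.
Its neighbours: C.
Nothing further is reachable.

A, C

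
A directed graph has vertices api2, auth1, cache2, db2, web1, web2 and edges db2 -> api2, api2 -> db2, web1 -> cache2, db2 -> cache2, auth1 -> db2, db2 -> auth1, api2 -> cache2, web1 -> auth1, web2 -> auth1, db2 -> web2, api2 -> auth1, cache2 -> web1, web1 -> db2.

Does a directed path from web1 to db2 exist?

Yes

Explore from web1.
Distance 1: reach auth1, cache2, db2.
Found db2.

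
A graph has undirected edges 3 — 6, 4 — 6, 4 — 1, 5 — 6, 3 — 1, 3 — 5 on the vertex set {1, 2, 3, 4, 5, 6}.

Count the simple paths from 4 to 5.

4–1–3–5
4–1–3–6–5
4–6–3–5
4–6–5

4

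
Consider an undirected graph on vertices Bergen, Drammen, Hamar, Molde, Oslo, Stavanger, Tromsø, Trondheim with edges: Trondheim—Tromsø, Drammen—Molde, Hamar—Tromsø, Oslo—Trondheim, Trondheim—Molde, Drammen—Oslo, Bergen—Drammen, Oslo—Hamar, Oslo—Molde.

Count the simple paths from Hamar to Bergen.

Hamar–Oslo–Drammen–Bergen
Hamar–Oslo–Molde–Drammen–Bergen
Hamar–Oslo–Trondheim–Molde–Drammen–Bergen
Hamar–Tromsø–Trondheim–Molde–Drammen–Bergen
Hamar–Tromsø–Trondheim–Molde–Oslo–Drammen–Bergen
Hamar–Tromsø–Trondheim–Oslo–Drammen–Bergen
Hamar–Tromsø–Trondheim–Oslo–Molde–Drammen–Bergen

7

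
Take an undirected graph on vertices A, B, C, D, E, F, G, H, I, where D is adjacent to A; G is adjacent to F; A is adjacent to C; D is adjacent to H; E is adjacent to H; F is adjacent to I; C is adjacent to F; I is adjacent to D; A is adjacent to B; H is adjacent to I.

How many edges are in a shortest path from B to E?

4

Distance 0: B.
Distance 1: A.
Distance 2: C, D.
Distance 3: F, H, I.
Distance 4: E, G — contains E.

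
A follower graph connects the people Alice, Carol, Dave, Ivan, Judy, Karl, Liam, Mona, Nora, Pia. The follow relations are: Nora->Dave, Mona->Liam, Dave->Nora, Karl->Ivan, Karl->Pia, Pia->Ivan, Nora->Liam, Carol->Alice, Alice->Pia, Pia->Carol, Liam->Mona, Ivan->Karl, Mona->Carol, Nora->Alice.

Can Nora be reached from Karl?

Explore from Karl.
Distance 1: reach Ivan, Pia.
Distance 2: reach Carol.
Distance 3: reach Alice.
The search from Karl is exhausted; no directed path reaches Nora.

No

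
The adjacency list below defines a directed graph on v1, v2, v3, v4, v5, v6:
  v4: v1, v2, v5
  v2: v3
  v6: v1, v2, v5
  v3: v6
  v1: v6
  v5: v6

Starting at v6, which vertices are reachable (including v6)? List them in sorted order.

Start at v6.
Its neighbours: v1, v2, v5.
Then their neighbours: v3.
Nothing further is reachable.

v1, v2, v3, v5, v6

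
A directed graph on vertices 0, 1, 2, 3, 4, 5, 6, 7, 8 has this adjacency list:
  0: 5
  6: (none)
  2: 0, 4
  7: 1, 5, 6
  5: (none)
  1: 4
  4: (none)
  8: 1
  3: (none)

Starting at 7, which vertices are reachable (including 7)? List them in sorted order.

Start at 7.
Its neighbours: 1, 5, 6.
Then their neighbours: 4.
Nothing further is reachable.

1, 4, 5, 6, 7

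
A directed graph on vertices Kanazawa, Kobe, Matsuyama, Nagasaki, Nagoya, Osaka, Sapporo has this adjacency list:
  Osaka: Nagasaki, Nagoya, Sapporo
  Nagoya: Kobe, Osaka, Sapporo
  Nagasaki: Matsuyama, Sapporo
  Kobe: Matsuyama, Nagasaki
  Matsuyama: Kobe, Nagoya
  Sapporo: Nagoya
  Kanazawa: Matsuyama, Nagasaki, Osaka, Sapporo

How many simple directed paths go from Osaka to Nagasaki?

3

Osaka→Nagasaki
Osaka→Nagoya→Kobe→Nagasaki
Osaka→Sapporo→Nagoya→Kobe→Nagasaki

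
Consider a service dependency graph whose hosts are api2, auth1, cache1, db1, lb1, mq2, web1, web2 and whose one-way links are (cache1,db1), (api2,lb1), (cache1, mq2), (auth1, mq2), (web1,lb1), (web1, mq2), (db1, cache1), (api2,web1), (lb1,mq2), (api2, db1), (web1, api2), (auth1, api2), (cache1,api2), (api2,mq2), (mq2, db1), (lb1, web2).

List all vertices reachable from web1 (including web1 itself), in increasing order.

Start at web1.
Its neighbours: api2, lb1, mq2.
Then their neighbours: db1, web2.
Then next layer: cache1.
Nothing further is reachable.

api2, cache1, db1, lb1, mq2, web1, web2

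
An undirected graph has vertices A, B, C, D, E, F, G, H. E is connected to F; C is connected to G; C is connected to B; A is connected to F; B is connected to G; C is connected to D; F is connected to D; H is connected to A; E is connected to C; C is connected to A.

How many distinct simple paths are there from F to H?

F–A–H
F–D–C–A–H
F–E–C–A–H

3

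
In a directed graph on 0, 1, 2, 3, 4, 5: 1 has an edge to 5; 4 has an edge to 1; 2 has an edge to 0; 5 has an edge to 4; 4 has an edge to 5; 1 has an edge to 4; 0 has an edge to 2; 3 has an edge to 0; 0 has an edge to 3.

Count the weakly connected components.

From 0: component {0, 2, 3}.
From 1: component {1, 4, 5}.
That's 2 components.

2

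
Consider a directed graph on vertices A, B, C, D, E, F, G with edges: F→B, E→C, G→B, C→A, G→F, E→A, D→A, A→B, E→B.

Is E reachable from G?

No

Explore from G.
Distance 1: reach B, F.
The search from G is exhausted; no directed path reaches E.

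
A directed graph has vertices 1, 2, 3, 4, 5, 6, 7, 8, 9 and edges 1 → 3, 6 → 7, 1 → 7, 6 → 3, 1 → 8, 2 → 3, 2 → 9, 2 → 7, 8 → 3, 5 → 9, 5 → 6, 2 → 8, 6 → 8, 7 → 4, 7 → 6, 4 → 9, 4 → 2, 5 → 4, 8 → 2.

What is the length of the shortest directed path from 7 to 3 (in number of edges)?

Distance 0: 7.
Distance 1: 4, 6.
Distance 2: 2, 3, 8, 9 — contains 3.

2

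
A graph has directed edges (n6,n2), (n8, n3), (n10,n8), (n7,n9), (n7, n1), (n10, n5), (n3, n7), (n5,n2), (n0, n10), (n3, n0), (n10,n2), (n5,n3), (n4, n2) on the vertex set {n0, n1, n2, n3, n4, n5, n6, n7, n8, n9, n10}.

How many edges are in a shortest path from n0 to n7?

Distance 0: n0.
Distance 1: n10.
Distance 2: n2, n5, n8.
Distance 3: n3.
Distance 4: n7 — contains n7.

4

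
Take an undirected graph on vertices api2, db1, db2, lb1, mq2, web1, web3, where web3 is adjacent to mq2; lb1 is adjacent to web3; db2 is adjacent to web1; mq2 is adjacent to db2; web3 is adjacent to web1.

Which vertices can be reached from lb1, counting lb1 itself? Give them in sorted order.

Start at lb1.
Its neighbours: web3.
Then their neighbours: mq2, web1.
Then next layer: db2.
Nothing further is reachable.

db2, lb1, mq2, web1, web3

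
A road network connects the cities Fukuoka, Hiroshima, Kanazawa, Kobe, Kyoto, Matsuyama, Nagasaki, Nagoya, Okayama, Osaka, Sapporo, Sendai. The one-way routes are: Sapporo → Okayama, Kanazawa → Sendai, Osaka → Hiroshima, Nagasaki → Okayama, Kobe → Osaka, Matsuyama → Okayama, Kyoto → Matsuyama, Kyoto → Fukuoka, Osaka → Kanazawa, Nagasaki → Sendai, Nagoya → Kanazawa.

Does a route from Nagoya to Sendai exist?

Explore from Nagoya.
Distance 1: reach Kanazawa.
Distance 2: reach Sendai.
Found Sendai.

Yes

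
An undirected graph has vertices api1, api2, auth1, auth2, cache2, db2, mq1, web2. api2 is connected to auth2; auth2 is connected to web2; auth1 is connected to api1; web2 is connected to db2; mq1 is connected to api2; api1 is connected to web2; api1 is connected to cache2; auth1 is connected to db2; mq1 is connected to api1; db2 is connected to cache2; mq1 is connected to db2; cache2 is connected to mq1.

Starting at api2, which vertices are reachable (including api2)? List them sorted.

api1, api2, auth1, auth2, cache2, db2, mq1, web2

Start at api2.
Its neighbours: auth2, mq1.
Then their neighbours: api1, cache2, db2, web2.
Then next layer: auth1.
Every vertex is now reached.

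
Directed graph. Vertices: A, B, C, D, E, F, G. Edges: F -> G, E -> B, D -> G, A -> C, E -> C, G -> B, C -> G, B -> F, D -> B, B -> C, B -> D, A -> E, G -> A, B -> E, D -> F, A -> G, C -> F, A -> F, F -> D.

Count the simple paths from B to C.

B→C
B→D→F→G→A→C
B→D→F→G→A→E→C
B→D→G→A→C
B→D→G→A→E→C
B→E→C
B→F→D→G→A→C
B→F→D→G→A→E→C
B→F→G→A→C
B→F→G→A→E→C

10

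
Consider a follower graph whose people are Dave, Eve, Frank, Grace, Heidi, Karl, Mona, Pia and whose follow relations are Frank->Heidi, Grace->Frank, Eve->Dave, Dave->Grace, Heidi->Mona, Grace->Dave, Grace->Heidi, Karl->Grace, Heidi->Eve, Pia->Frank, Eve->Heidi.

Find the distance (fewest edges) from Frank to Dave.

3

Distance 0: Frank.
Distance 1: Heidi.
Distance 2: Eve, Mona.
Distance 3: Dave — contains Dave.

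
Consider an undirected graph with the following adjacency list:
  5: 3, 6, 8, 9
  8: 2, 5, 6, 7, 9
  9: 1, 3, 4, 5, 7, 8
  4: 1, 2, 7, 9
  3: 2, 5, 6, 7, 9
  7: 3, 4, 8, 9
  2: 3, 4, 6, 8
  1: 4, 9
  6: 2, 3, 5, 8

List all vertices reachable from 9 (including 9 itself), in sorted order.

1, 2, 3, 4, 5, 6, 7, 8, 9

Start at 9.
Its neighbours: 1, 3, 4, 5, 7, 8.
Then their neighbours: 2, 6.
Every vertex is now reached.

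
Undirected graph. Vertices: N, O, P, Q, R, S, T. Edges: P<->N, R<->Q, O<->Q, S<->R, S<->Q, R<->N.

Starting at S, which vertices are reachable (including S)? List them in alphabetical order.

Start at S.
Its neighbours: Q, R.
Then their neighbours: N, O.
Then next layer: P.
Nothing further is reachable.

N, O, P, Q, R, S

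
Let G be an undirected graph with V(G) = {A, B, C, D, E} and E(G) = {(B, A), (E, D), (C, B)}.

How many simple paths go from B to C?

1

B–C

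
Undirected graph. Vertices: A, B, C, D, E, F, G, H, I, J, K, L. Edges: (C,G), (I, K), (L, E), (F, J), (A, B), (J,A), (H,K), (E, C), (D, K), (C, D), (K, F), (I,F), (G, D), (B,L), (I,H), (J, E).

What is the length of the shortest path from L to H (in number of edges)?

Distance 0: L.
Distance 1: B, E.
Distance 2: A, C, J.
Distance 3: D, F, G.
Distance 4: I, K.
Distance 5: H — contains H.

5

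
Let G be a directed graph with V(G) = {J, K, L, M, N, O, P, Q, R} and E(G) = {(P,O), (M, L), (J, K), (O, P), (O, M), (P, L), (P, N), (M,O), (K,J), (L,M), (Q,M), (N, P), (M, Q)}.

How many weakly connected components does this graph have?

3

From J: component {J, K}.
From L: component {L, M, N, O, P, Q}.
From R: component {R}.
That's 3 components.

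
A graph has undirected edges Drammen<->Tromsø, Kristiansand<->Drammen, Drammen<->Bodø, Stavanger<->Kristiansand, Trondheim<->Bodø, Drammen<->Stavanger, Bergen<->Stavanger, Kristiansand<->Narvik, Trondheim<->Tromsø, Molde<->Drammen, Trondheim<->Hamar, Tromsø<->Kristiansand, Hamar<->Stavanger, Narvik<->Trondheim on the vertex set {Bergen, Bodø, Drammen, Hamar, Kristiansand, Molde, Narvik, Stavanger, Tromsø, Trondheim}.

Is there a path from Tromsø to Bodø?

Explore from Tromsø.
Distance 1: reach Drammen, Kristiansand, Trondheim.
Distance 2: reach Bodø, Hamar, Molde, Narvik, Stavanger.
Found Bodø.

Yes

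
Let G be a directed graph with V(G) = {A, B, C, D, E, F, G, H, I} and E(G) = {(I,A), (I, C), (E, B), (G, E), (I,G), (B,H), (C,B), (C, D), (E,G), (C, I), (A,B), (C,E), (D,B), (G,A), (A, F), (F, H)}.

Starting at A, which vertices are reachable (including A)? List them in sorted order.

Start at A.
Its neighbours: B, F.
Then their neighbours: H.
Nothing further is reachable.

A, B, F, H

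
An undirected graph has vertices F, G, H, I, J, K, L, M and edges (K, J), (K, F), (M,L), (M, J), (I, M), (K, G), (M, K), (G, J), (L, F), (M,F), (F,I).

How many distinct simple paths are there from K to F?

K–F
K–G–J–M–F
K–G–J–M–I–F
K–G–J–M–L–F
K–J–M–F
K–J–M–I–F
K–J–M–L–F
K–M–F
K–M–I–F
K–M–L–F

10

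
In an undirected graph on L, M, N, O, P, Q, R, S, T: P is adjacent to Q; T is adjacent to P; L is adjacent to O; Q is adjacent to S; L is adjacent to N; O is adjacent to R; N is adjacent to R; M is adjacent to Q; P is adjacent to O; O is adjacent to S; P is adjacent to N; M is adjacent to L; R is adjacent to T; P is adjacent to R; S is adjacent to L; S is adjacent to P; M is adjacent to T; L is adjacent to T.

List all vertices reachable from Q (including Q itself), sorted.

Start at Q.
Its neighbours: M, P, S.
Then their neighbours: L, N, O, R, T.
Every vertex is now reached.

L, M, N, O, P, Q, R, S, T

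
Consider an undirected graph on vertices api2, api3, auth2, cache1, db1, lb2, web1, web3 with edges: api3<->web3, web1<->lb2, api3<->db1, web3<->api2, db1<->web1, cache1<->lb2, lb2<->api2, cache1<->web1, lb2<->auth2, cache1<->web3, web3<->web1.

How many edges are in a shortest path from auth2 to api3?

Distance 0: auth2.
Distance 1: lb2.
Distance 2: api2, cache1, web1.
Distance 3: db1, web3.
Distance 4: api3 — contains api3.

4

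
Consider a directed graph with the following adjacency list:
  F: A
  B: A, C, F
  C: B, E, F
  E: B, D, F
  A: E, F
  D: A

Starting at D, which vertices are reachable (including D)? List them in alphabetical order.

A, B, C, D, E, F

Start at D.
Its neighbours: A.
Then their neighbours: E, F.
Then next layer: B.
Then next layer: C.
Every vertex is now reached.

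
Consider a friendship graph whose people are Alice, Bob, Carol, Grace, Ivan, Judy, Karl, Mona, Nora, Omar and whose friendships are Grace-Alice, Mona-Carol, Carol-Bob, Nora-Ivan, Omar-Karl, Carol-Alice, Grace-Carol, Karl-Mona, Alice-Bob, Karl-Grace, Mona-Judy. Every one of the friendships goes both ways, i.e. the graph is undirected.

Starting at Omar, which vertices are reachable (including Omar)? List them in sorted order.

Alice, Bob, Carol, Grace, Judy, Karl, Mona, Omar

Start at Omar.
Its neighbours: Karl.
Then their neighbours: Grace, Mona.
Then next layer: Alice, Carol, Judy.
Then next layer: Bob.
Nothing further is reachable.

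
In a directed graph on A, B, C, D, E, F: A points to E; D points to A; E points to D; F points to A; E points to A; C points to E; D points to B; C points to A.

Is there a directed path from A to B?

Yes

Explore from A.
Distance 1: reach E.
Distance 2: reach D.
Distance 3: reach B.
Found B.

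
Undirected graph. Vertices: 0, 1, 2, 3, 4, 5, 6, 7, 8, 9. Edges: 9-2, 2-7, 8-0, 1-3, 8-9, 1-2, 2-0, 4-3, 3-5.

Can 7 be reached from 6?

No

6 has no edges, so nothing is reachable from it.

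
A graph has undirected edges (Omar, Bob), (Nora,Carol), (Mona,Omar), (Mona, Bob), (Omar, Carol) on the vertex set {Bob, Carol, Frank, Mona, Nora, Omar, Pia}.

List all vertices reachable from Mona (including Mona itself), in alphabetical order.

Start at Mona.
Its neighbours: Bob, Omar.
Then their neighbours: Carol.
Then next layer: Nora.
Nothing further is reachable.

Bob, Carol, Mona, Nora, Omar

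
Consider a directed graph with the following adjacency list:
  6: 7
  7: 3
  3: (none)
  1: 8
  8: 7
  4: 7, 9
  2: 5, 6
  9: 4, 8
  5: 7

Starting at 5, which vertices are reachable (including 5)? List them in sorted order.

3, 5, 7

Start at 5.
Its neighbours: 7.
Then their neighbours: 3.
Nothing further is reachable.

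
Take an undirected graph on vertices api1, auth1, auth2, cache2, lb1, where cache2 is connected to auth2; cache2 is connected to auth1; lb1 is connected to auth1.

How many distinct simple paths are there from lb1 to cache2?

1

lb1–auth1–cache2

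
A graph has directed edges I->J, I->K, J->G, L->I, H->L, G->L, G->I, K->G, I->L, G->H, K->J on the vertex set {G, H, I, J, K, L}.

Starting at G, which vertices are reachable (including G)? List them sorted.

Start at G.
Its neighbours: H, I, L.
Then their neighbours: J, K.
Every vertex is now reached.

G, H, I, J, K, L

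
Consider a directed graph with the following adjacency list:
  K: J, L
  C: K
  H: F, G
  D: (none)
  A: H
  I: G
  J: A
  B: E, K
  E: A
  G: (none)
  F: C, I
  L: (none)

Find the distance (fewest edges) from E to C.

Distance 0: E.
Distance 1: A.
Distance 2: H.
Distance 3: F, G.
Distance 4: C, I — contains C.

4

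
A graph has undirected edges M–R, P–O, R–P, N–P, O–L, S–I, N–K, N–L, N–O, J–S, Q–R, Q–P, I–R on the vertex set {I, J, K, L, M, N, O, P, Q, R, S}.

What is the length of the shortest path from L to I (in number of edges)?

4

Distance 0: L.
Distance 1: N, O.
Distance 2: K, P.
Distance 3: Q, R.
Distance 4: I, M — contains I.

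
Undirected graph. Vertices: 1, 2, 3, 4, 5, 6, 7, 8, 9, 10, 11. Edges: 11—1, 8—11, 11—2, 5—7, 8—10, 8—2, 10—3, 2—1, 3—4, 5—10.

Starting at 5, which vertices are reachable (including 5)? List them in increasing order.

Start at 5.
Its neighbours: 7, 10.
Then their neighbours: 3, 8.
Then next layer: 2, 4, 11.
Then next layer: 1.
Nothing further is reachable.

1, 2, 3, 4, 5, 7, 8, 10, 11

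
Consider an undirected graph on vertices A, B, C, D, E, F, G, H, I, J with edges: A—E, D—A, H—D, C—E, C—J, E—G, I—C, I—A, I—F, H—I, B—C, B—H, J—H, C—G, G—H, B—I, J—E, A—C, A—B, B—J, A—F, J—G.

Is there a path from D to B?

Yes

Explore from D.
Distance 1: reach A, H.
Distance 2: reach B, C, E, F, G, I, J.
Found B.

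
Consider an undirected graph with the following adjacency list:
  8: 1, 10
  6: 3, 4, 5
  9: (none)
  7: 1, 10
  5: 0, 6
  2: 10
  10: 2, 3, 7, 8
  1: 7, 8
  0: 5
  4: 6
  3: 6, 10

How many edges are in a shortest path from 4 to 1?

5

Distance 0: 4.
Distance 1: 6.
Distance 2: 3, 5.
Distance 3: 0, 10.
Distance 4: 2, 7, 8.
Distance 5: 1 — contains 1.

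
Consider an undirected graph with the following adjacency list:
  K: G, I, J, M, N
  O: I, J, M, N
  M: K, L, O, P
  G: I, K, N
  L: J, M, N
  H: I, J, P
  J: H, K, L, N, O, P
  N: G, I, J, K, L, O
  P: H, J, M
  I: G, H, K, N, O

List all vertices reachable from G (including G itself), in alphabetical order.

G, H, I, J, K, L, M, N, O, P

Start at G.
Its neighbours: I, K, N.
Then their neighbours: H, J, L, M, O.
Then next layer: P.
Every vertex is now reached.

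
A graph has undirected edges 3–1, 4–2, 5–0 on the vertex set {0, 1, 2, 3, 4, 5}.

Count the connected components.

3

From 0: component {0, 5}.
From 1: component {1, 3}.
From 2: component {2, 4}.
That's 3 components.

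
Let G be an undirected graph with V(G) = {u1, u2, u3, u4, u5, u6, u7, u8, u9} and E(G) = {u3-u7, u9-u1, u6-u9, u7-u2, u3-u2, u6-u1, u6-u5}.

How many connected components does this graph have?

4

From u1: component {u1, u5, u6, u9}.
From u2: component {u2, u3, u7}.
From u4: component {u4}.
From u8: component {u8}.
That's 4 components.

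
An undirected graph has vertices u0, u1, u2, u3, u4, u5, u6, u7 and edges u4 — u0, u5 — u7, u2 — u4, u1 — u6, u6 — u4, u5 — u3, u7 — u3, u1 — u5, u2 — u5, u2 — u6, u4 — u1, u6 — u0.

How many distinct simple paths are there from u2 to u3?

u2–u4–u0–u6–u1–u5–u3
u2–u4–u0–u6–u1–u5–u7–u3
u2–u4–u1–u5–u3
u2–u4–u1–u5–u7–u3
u2–u4–u6–u1–u5–u3
u2–u4–u6–u1–u5–u7–u3
u2–u5–u3
u2–u5–u7–u3
u2–u6–u0–u4–u1–u5–u3
u2–u6–u0–u4–u1–u5–u7–u3
u2–u6–u1–u5–u3
u2–u6–u1–u5–u7–u3
u2–u6–u4–u1–u5–u3
u2–u6–u4–u1–u5–u7–u3

14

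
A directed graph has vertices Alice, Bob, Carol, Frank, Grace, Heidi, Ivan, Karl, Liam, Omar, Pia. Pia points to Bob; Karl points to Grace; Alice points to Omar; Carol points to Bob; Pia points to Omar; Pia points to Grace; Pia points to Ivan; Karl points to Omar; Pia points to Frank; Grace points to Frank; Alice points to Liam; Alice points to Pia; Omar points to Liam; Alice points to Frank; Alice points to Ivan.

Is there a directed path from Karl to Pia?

Explore from Karl.
Distance 1: reach Grace, Omar.
Distance 2: reach Frank, Liam.
The search from Karl is exhausted; no directed path reaches Pia.

No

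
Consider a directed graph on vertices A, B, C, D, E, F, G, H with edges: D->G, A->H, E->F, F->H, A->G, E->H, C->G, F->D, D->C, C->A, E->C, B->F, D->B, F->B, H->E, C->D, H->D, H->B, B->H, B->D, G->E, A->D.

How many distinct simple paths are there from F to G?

25

F→B→D→C→A→G
F→B→D→C→G
F→B→D→G
F→B→H→D→C→A→G
F→B→H→D→C→G
F→B→H→D→G
F→B→H→E→C→A→D→G
F→B→H→E→C→A→G
... and 17 more.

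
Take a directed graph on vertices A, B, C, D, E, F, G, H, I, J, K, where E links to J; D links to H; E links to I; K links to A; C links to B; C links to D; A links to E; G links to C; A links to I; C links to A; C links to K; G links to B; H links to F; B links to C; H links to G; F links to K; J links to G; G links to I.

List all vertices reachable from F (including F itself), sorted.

A, B, C, D, E, F, G, H, I, J, K

Start at F.
Its neighbours: K.
Then their neighbours: A.
Then next layer: E, I.
Then next layer: J.
Then next layer: G.
Then next layer: B, C.
Then next layer: D.
Then next layer: H.
Every vertex is now reached.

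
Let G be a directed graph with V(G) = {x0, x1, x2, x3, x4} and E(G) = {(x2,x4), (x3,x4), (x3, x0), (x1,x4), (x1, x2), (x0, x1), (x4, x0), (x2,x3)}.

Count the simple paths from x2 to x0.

x2→x3→x0
x2→x3→x4→x0
x2→x4→x0

3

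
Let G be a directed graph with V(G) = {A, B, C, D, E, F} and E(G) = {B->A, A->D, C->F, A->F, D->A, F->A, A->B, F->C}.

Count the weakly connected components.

2

From A: component {A, B, C, D, F}.
From E: component {E}.
That's 2 components.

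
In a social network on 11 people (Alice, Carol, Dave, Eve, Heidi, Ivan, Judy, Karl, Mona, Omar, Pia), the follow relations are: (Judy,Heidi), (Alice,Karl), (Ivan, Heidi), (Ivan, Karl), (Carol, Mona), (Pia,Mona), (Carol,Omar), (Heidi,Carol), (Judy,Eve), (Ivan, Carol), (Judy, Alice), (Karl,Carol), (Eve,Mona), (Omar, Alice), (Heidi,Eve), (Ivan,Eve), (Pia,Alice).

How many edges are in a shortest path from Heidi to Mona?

2

Distance 0: Heidi.
Distance 1: Carol, Eve.
Distance 2: Mona, Omar — contains Mona.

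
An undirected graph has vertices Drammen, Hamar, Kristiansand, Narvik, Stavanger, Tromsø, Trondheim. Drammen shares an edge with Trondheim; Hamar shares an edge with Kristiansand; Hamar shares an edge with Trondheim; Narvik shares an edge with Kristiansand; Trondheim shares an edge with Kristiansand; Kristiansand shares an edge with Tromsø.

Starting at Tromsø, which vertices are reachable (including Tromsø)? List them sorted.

Start at Tromsø.
Its neighbours: Kristiansand.
Then their neighbours: Hamar, Narvik, Trondheim.
Then next layer: Drammen.
Nothing further is reachable.

Drammen, Hamar, Kristiansand, Narvik, Tromsø, Trondheim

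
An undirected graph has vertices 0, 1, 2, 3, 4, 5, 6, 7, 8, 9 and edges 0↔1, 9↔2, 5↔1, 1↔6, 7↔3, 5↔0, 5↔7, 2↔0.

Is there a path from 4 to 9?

No

4 has no edges, so nothing is reachable from it.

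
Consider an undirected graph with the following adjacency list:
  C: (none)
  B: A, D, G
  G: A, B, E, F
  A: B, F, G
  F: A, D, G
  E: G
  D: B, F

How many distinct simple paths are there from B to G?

5

B–A–F–G
B–A–G
B–D–F–A–G
B–D–F–G
B–G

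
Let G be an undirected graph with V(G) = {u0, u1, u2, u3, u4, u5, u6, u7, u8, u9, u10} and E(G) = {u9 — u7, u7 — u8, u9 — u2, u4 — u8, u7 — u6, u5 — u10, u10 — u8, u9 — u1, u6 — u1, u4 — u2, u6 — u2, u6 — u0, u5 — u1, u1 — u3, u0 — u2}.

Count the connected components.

From u0: component {u0, u1, u2, u3, u4, u5, u6, u7, u8, u9, u10}.
That's 1 component.

1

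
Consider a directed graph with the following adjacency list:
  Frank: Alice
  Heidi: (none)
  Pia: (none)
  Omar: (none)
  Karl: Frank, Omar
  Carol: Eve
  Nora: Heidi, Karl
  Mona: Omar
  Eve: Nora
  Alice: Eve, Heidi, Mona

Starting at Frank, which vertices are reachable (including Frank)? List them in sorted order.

Start at Frank.
Its neighbours: Alice.
Then their neighbours: Eve, Heidi, Mona.
Then next layer: Nora, Omar.
Then next layer: Karl.
Nothing further is reachable.

Alice, Eve, Frank, Heidi, Karl, Mona, Nora, Omar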